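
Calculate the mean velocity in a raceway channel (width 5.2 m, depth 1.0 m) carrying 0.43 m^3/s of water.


Cross-sectional area = W * d = 5.2 * 1.0 = 5.2 m^2
Velocity = Q / A = 0.43 / 5.2 = 0.0826923 m/s

0.0826923 m/s


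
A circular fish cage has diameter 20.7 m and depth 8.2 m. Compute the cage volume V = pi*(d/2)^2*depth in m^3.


r = d/2 = 20.7/2 = 10.35 m
Base area = pi*r^2 = pi*10.35^2 = 336.53526 m^2
Volume = 336.53526 * 8.2 = 2759.59 m^3

2759.59 m^3


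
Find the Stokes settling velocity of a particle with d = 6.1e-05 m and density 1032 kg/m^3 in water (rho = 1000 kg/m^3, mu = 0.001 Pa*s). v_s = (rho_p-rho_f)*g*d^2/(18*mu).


Density difference: rho_p - rho_f = 1032 - 1000 = 32 kg/m^3
d^2 = (6.1e-05)^2 = 3.721e-09 m^2
Numerator = (rho_p - rho_f) * g * d^2 = 32 * 9.81 * 3.721e-09 = 1.1680963e-06
Denominator = 18 * mu = 18 * 0.001 = 0.018
v_s = 1.1680963e-06 / 0.018 = 6.48942e-05 m/s
Check: Re = rho_f * v_s * d / mu = 1000 * 6.48942e-05 * 6.1e-05 / 0.001 = 0.00396 < 1, so Stokes' law applies.

6.48942e-05 m/s


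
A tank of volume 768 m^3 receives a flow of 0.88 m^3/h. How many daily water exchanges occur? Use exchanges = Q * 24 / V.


Daily flow volume = 0.88 m^3/h * 24 h = 21.12 m^3/day
Exchanges = daily flow / tank volume = 21.12 / 768 = 0.0275 exchanges/day

0.0275 exchanges/day


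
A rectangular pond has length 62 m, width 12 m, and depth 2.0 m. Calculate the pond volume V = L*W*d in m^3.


Base area = L * W = 62 * 12 = 744 m^2
Volume = area * depth = 744 * 2.0 = 1488 m^3

1488 m^3


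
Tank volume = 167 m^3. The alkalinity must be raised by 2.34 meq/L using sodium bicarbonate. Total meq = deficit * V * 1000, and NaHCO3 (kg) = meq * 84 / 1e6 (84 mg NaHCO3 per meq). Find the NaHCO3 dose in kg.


Tank volume in L = 167 m^3 * 1000 = 167000 L
Total meq required = 2.34 meq/L * 167000 L = 390780 meq
NaHCO3 mass = 390780 meq * 84 mg/meq / 1e6 = 32.8255 kg

32.8255 kg


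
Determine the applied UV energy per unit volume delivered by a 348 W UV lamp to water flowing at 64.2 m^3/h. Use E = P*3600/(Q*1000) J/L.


Energy delivered per hour = 348 W * 3600 s = 1252800 J/h
Volume treated per hour = 64.2 m^3/h * 1000 = 64200 L/h
dose = 1252800 / 64200 = 19.514 J/L

19.514 J/L


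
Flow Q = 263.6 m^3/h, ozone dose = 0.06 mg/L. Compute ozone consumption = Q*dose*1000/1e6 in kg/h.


O3 demand (mg/h) = Q * dose * 1000 = 263.6 * 0.06 * 1000 = 15816 mg/h
Convert mg to kg: 15816 / 1e6 = 0.015816 kg/h

0.015816 kg/h


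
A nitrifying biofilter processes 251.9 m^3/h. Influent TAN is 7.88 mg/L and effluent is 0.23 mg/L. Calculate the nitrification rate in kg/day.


Concentration drop: TAN_in - TAN_out = 7.88 - 0.23 = 7.65 mg/L
Hourly TAN removed = Q * dTAN = 251.9 m^3/h * 7.65 mg/L = 1927.035 g/h  (m^3/h * mg/L = g/h)
Daily TAN removed = 1927.035 * 24 = 46248.84 g/day
Convert to kg/day: 46248.84 / 1000 = 46.24884 kg/day

46.24884 kg/day


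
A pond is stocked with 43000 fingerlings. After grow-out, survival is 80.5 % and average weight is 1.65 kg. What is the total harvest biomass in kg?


Survivors = 43000 * 80.5/100 = 34615 fish
Harvest biomass = survivors * W_f = 34615 * 1.65 = 57114.75 kg

57114.75 kg


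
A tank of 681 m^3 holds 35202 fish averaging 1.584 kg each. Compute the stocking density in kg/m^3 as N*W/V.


Total biomass = 35202 fish * 1.584 kg = 55759.968 kg
Density = total biomass / volume = 55759.968 / 681 = 81.8795 kg/m^3

81.8795 kg/m^3


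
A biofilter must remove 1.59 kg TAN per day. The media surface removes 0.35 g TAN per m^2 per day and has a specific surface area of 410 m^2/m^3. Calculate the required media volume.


A = 1.59*1000 / 0.35 = 4542.8571 m^2
V = 4542.8571 / 410 = 11.0801

11.0801 m^3


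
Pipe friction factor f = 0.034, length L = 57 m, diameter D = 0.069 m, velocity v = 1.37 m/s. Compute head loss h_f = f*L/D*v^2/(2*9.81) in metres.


v^2 = 1.37^2 = 1.8769 m^2/s^2
L/D = 57/0.069 = 826.08696
h_f = f*(L/D)*v^2/(2g) = 0.034 * 826.08696 * 1.8769 / 19.62 = 2.68687 m

2.68687 m


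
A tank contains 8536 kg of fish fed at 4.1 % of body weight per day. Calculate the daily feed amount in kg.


Feeding rate fraction = 4.1% / 100 = 0.041
Daily feed = 8536 kg * 0.041 = 349.976 kg/day

349.976 kg/day


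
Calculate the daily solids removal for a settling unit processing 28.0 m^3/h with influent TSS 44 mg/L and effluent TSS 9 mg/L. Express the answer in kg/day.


Concentration drop: TSS_in - TSS_out = 44 - 9 = 35 mg/L
Hourly solids removed = Q * dTSS = 28.0 m^3/h * 35 mg/L = 980 g/h  (m^3/h * mg/L = g/h)
Daily solids removed = 980 * 24 = 23520 g/day
Convert g to kg: 23520 / 1000 = 23.52 kg/day

23.52 kg/day


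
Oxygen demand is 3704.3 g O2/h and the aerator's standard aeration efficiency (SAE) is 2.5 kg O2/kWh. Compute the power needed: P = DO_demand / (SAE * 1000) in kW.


SAE in g O2/kWh = 2.5 * 1000 = 2500 g/kWh
P = DO_demand / SAE_g = 3704.3 / 2500 = 1.48172 kW

1.48172 kW


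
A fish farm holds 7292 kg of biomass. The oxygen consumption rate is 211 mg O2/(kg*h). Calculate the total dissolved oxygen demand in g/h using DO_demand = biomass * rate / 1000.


Total O2 consumption (mg/h) = 7292 kg * 211 mg/(kg*h) = 1538612 mg/h
Convert to g/h: 1538612 / 1000 = 1538.612 g/h

1538.612 g/h


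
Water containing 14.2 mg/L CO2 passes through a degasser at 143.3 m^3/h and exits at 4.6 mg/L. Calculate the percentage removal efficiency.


CO2_out / CO2_in = 4.6 / 14.2 = 0.32394366
Fraction remaining = 0.32394366
efficiency = (1 - 0.32394366) * 100 = 67.6056 %

67.6056 %


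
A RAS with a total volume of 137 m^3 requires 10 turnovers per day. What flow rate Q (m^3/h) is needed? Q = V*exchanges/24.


Daily recirculation volume = 137 m^3 * 10 = 1370 m^3/day
Flow rate Q = daily volume / 24 h = 1370 / 24 = 57.0833 m^3/h

57.0833 m^3/h


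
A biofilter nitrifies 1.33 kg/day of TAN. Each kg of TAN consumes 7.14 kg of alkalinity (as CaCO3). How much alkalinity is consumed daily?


Alkalinity factor: 7.14 kg CaCO3 consumed per kg TAN nitrified
alk = 1.33 kg TAN * 7.14 = 9.4962 kg CaCO3/day

9.4962 kg CaCO3/day


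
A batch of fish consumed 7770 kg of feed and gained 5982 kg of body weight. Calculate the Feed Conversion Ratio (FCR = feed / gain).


FCR = feed consumed / weight gained
FCR = 7770 kg / 5982 kg = 1.2989

1.2989


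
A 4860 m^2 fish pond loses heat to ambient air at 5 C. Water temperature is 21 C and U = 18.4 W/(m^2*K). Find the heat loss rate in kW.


Temperature difference dT = 21 - 5 = 16 K
Heat loss (W) = U * A * dT = 18.4 * 4860 * 16 = 1430784 W
Convert to kW: 1430784 / 1000 = 1430.784 kW

1430.784 kW


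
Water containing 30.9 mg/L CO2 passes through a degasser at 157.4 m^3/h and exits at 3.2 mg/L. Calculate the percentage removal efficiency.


CO2_out / CO2_in = 3.2 / 30.9 = 0.10355987
Fraction remaining = 0.10355987
efficiency = (1 - 0.10355987) * 100 = 89.644 %

89.644 %


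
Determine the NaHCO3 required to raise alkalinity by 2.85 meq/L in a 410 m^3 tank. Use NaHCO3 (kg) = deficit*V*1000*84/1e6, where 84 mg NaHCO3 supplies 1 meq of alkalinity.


Tank volume in L = 410 m^3 * 1000 = 410000 L
Total meq required = 2.85 meq/L * 410000 L = 1168500 meq
NaHCO3 mass = 1168500 meq * 84 mg/meq / 1e6 = 98.154 kg

98.154 kg


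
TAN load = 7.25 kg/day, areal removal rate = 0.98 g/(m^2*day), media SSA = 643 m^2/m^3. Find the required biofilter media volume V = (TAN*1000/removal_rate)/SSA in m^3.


A = 7.25*1000 / 0.98 = 7397.9592 m^2
V = 7397.9592 / 643 = 11.5054

11.5054 m^3


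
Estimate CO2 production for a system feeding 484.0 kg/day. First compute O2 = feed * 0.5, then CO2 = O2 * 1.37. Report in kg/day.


O2 = 484.0 * 0.5 = 242
CO2 = 242 * 1.37 = 331.54

331.54 kg/day


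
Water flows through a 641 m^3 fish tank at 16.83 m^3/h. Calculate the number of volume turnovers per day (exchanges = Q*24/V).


Daily flow volume = 16.83 m^3/h * 24 h = 403.92 m^3/day
Exchanges = daily flow / tank volume = 403.92 / 641 = 0.63014 exchanges/day

0.63014 exchanges/day


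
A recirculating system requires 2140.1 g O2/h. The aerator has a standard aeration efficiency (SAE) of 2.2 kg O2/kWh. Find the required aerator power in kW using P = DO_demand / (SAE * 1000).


SAE in g O2/kWh = 2.2 * 1000 = 2200 g/kWh
P = DO_demand / SAE_g = 2140.1 / 2200 = 0.972773 kW

0.972773 kW


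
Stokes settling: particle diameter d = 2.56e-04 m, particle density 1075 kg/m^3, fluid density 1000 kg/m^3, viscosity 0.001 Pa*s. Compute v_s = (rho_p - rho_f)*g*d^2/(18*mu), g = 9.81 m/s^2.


Density difference: rho_p - rho_f = 1075 - 1000 = 75 kg/m^3
d^2 = (2.56e-04)^2 = 6.5536e-08 m^2
Numerator = (rho_p - rho_f) * g * d^2 = 75 * 9.81 * 6.5536e-08 = 4.8218112e-05
Denominator = 18 * mu = 18 * 0.001 = 0.018
v_s = 4.8218112e-05 / 0.018 = 0.00267878 m/s
Check: Re = rho_f * v_s * d / mu = 1000 * 0.00267878 * 2.56e-04 / 0.001 = 0.686 < 1, so Stokes' law applies.

0.00267878 m/s


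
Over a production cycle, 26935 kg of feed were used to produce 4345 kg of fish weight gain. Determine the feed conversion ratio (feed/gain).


FCR = feed consumed / weight gained
FCR = 26935 kg / 4345 kg = 6.19908

6.19908


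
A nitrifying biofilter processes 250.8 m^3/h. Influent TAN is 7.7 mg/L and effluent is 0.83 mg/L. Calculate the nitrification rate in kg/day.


Concentration drop: TAN_in - TAN_out = 7.7 - 0.83 = 6.87 mg/L
Hourly TAN removed = Q * dTAN = 250.8 m^3/h * 6.87 mg/L = 1722.996 g/h  (m^3/h * mg/L = g/h)
Daily TAN removed = 1722.996 * 24 = 41351.904 g/day
Convert to kg/day: 41351.904 / 1000 = 41.351904 kg/day

41.351904 kg/day


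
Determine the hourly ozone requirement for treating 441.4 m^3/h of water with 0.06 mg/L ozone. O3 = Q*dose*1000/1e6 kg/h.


O3 demand (mg/h) = Q * dose * 1000 = 441.4 * 0.06 * 1000 = 26484 mg/h
Convert mg to kg: 26484 / 1e6 = 0.026484 kg/h

0.026484 kg/h


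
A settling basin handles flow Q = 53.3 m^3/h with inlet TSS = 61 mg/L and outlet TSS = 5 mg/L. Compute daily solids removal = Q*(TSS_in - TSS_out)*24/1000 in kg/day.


Concentration drop: TSS_in - TSS_out = 61 - 5 = 56 mg/L
Hourly solids removed = Q * dTSS = 53.3 m^3/h * 56 mg/L = 2984.8 g/h  (m^3/h * mg/L = g/h)
Daily solids removed = 2984.8 * 24 = 71635.2 g/day
Convert g to kg: 71635.2 / 1000 = 71.6352 kg/day

71.6352 kg/day


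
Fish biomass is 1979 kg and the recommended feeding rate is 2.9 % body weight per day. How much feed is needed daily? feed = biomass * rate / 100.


Feeding rate fraction = 2.9% / 100 = 0.029
Daily feed = 1979 kg * 0.029 = 57.391 kg/day

57.391 kg/day


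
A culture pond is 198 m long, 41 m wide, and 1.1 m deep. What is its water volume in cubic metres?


Base area = L * W = 198 * 41 = 8118 m^2
Volume = area * depth = 8118 * 1.1 = 8929.8 m^3

8929.8 m^3


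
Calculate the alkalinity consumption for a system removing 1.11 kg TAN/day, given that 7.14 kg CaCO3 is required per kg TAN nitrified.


Alkalinity factor: 7.14 kg CaCO3 consumed per kg TAN nitrified
alk = 1.11 kg TAN * 7.14 = 7.9254 kg CaCO3/day

7.9254 kg CaCO3/day


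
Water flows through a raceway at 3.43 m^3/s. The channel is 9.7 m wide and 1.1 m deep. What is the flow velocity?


Cross-sectional area = W * d = 9.7 * 1.1 = 10.67 m^2
Velocity = Q / A = 3.43 / 10.67 = 0.321462 m/s

0.321462 m/s


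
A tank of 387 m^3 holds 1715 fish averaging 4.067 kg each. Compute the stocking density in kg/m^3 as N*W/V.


Total biomass = 1715 fish * 4.067 kg = 6974.905 kg
Density = total biomass / volume = 6974.905 / 387 = 18.023 kg/m^3

18.023 kg/m^3


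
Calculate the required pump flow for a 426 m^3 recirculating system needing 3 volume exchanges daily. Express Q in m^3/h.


Daily recirculation volume = 426 m^3 * 3 = 1278 m^3/day
Flow rate Q = daily volume / 24 h = 1278 / 24 = 53.25 m^3/h

53.25 m^3/h


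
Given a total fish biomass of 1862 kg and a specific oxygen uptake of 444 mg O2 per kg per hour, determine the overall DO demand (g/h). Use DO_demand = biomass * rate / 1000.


Total O2 consumption (mg/h) = 1862 kg * 444 mg/(kg*h) = 826728 mg/h
Convert to g/h: 826728 / 1000 = 826.728 g/h

826.728 g/h


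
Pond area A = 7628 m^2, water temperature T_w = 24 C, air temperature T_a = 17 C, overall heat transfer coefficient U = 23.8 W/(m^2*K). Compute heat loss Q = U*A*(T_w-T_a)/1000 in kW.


Temperature difference dT = 24 - 17 = 7 K
Heat loss (W) = U * A * dT = 23.8 * 7628 * 7 = 1270824.8 W
Convert to kW: 1270824.8 / 1000 = 1270.8248 kW

1270.8248 kW


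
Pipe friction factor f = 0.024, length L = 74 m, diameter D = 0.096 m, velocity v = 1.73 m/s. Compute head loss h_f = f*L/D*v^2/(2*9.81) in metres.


v^2 = 1.73^2 = 2.9929 m^2/s^2
L/D = 74/0.096 = 770.83333
h_f = f*(L/D)*v^2/(2g) = 0.024 * 770.83333 * 2.9929 / 19.62 = 2.82205 m

2.82205 m


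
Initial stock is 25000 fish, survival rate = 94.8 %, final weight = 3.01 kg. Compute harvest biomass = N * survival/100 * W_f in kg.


Survivors = 25000 * 94.8/100 = 23700 fish
Harvest biomass = survivors * W_f = 23700 * 3.01 = 71337 kg

71337 kg


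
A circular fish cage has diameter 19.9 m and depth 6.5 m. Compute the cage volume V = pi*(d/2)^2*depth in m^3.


r = d/2 = 19.9/2 = 9.95 m
Base area = pi*r^2 = pi*9.95^2 = 311.02553 m^2
Volume = 311.02553 * 6.5 = 2021.67 m^3

2021.67 m^3


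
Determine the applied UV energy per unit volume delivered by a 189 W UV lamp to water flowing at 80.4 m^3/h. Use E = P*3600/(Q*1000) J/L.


Energy delivered per hour = 189 W * 3600 s = 680400 J/h
Volume treated per hour = 80.4 m^3/h * 1000 = 80400 L/h
dose = 680400 / 80400 = 8.46269 J/L

8.46269 J/L


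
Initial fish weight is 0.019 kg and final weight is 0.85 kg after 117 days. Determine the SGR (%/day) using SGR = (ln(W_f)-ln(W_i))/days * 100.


ln(W_f) = ln(0.85) = -0.16251893
ln(W_i) = ln(0.019) = -3.9633163
ln(W_f) - ln(W_i) = -0.16251893 - -3.9633163 = 3.8007974
SGR = 3.8007974 / 117 * 100 = 3.24854 %/day

3.24854 %/day


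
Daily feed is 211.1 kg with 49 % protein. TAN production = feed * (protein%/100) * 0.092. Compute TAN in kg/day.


Protein in feed = 211.1 * 49/100 = 103.439 kg/day
TAN = protein * 0.092 = 103.439 * 0.092 = 9.516388 kg/day

9.516388 kg/day


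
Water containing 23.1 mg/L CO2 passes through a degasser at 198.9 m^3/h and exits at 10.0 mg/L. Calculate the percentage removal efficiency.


CO2_out / CO2_in = 10.0 / 23.1 = 0.43290043
Fraction remaining = 0.43290043
efficiency = (1 - 0.43290043) * 100 = 56.71 %

56.71 %


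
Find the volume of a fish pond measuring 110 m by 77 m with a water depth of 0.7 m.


Base area = L * W = 110 * 77 = 8470 m^2
Volume = area * depth = 8470 * 0.7 = 5929 m^3

5929 m^3


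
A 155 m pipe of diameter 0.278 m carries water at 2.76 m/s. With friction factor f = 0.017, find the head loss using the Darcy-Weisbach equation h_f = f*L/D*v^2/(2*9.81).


v^2 = 2.76^2 = 7.6176 m^2/s^2
L/D = 155/0.278 = 557.55396
h_f = f*(L/D)*v^2/(2g) = 0.017 * 557.55396 * 7.6176 / 19.62 = 3.68006 m

3.68006 m


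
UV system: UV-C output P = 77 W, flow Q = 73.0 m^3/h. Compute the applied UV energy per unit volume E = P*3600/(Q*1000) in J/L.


Energy delivered per hour = 77 W * 3600 s = 277200 J/h
Volume treated per hour = 73.0 m^3/h * 1000 = 73000 L/h
dose = 277200 / 73000 = 3.79726 J/L

3.79726 J/L


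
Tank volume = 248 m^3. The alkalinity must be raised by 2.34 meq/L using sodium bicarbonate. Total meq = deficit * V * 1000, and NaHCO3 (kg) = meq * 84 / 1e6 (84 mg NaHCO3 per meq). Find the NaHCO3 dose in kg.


Tank volume in L = 248 m^3 * 1000 = 248000 L
Total meq required = 2.34 meq/L * 248000 L = 580320 meq
NaHCO3 mass = 580320 meq * 84 mg/meq / 1e6 = 48.7469 kg

48.7469 kg


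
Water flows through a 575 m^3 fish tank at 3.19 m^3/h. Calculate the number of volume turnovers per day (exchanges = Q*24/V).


Daily flow volume = 3.19 m^3/h * 24 h = 76.56 m^3/day
Exchanges = daily flow / tank volume = 76.56 / 575 = 0.133148 exchanges/day

0.133148 exchanges/day


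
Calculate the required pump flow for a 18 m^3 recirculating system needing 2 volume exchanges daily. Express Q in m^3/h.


Daily recirculation volume = 18 m^3 * 2 = 36 m^3/day
Flow rate Q = daily volume / 24 h = 36 / 24 = 1.5 m^3/h

1.5 m^3/h


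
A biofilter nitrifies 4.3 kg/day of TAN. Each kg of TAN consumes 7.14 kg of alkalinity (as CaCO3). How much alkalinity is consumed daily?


Alkalinity factor: 7.14 kg CaCO3 consumed per kg TAN nitrified
alk = 4.3 kg TAN * 7.14 = 30.702 kg CaCO3/day

30.702 kg CaCO3/day


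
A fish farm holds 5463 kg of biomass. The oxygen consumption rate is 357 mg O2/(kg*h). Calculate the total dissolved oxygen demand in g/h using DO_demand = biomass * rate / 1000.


Total O2 consumption (mg/h) = 5463 kg * 357 mg/(kg*h) = 1950291 mg/h
Convert to g/h: 1950291 / 1000 = 1950.291 g/h

1950.291 g/h


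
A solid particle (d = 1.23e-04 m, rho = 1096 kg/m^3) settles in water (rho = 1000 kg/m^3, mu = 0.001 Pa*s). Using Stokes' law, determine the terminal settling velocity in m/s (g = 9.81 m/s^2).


Density difference: rho_p - rho_f = 1096 - 1000 = 96 kg/m^3
d^2 = (1.23e-04)^2 = 1.5129e-08 m^2
Numerator = (rho_p - rho_f) * g * d^2 = 96 * 9.81 * 1.5129e-08 = 1.4247887e-05
Denominator = 18 * mu = 18 * 0.001 = 0.018
v_s = 1.4247887e-05 / 0.018 = 7.91549e-04 m/s
Check: Re = rho_f * v_s * d / mu = 1000 * 7.91549e-04 * 1.23e-04 / 0.001 = 0.0974 < 1, so Stokes' law applies.

7.91549e-04 m/s


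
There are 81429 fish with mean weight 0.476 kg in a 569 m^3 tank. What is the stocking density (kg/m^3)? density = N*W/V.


Total biomass = 81429 fish * 0.476 kg = 38760.204 kg
Density = total biomass / volume = 38760.204 / 569 = 68.1199 kg/m^3

68.1199 kg/m^3


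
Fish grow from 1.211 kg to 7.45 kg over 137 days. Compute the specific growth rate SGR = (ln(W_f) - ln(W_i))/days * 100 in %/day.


ln(W_f) = ln(7.45) = 2.008214
ln(W_i) = ln(1.211) = 0.19144646
ln(W_f) - ln(W_i) = 2.008214 - 0.19144646 = 1.8167675
SGR = 1.8167675 / 137 * 100 = 1.32611 %/day

1.32611 %/day


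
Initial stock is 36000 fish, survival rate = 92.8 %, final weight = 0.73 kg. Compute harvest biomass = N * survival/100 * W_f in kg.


Survivors = 36000 * 92.8/100 = 33408 fish
Harvest biomass = survivors * W_f = 33408 * 0.73 = 24387.84 kg

24387.84 kg


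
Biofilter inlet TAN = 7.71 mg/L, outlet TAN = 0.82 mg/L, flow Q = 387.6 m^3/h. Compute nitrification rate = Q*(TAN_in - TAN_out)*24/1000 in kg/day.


Concentration drop: TAN_in - TAN_out = 7.71 - 0.82 = 6.89 mg/L
Hourly TAN removed = Q * dTAN = 387.6 m^3/h * 6.89 mg/L = 2670.564 g/h  (m^3/h * mg/L = g/h)
Daily TAN removed = 2670.564 * 24 = 64093.536 g/day
Convert to kg/day: 64093.536 / 1000 = 64.093536 kg/day

64.093536 kg/day


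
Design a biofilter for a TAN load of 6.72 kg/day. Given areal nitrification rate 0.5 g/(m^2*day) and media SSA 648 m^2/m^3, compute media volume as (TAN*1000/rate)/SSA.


A = 6.72*1000 / 0.5 = 13440 m^2
V = 13440 / 648 = 20.7407

20.7407 m^3


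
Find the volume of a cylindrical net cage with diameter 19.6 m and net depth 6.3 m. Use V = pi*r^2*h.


r = d/2 = 19.6/2 = 9.8 m
Base area = pi*r^2 = pi*9.8^2 = 301.71856 m^2
Volume = 301.71856 * 6.3 = 1900.83 m^3

1900.83 m^3


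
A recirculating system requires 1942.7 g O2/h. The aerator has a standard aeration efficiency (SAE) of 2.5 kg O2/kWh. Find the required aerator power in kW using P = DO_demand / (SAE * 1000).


SAE in g O2/kWh = 2.5 * 1000 = 2500 g/kWh
P = DO_demand / SAE_g = 1942.7 / 2500 = 0.77708 kW

0.77708 kW


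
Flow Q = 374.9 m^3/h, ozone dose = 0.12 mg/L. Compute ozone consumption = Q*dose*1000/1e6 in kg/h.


O3 demand (mg/h) = Q * dose * 1000 = 374.9 * 0.12 * 1000 = 44988 mg/h
Convert mg to kg: 44988 / 1e6 = 0.044988 kg/h

0.044988 kg/h


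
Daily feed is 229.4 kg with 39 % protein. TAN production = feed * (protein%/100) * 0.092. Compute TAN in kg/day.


Protein in feed = 229.4 * 39/100 = 89.466 kg/day
TAN = protein * 0.092 = 89.466 * 0.092 = 8.230872 kg/day

8.230872 kg/day


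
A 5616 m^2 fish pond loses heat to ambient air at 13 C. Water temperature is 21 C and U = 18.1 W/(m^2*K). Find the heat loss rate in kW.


Temperature difference dT = 21 - 13 = 8 K
Heat loss (W) = U * A * dT = 18.1 * 5616 * 8 = 813196.8 W
Convert to kW: 813196.8 / 1000 = 813.1968 kW

813.1968 kW


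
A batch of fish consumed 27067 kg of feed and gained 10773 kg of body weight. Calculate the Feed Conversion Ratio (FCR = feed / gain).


FCR = feed consumed / weight gained
FCR = 27067 kg / 10773 kg = 2.51248

2.51248


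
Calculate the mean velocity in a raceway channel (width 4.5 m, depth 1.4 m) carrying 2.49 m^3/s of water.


Cross-sectional area = W * d = 4.5 * 1.4 = 6.3 m^2
Velocity = Q / A = 2.49 / 6.3 = 0.395238 m/s

0.395238 m/s


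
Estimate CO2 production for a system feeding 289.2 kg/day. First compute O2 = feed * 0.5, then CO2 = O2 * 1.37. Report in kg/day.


O2 = 289.2 * 0.5 = 144.6
CO2 = 144.6 * 1.37 = 198.102

198.102 kg/day


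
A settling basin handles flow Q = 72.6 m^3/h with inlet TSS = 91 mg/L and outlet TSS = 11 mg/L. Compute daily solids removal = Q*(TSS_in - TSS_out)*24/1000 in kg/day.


Concentration drop: TSS_in - TSS_out = 91 - 11 = 80 mg/L
Hourly solids removed = Q * dTSS = 72.6 m^3/h * 80 mg/L = 5808 g/h  (m^3/h * mg/L = g/h)
Daily solids removed = 5808 * 24 = 139392 g/day
Convert g to kg: 139392 / 1000 = 139.392 kg/day

139.392 kg/day


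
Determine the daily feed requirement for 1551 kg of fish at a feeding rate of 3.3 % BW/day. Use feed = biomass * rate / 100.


Feeding rate fraction = 3.3% / 100 = 0.033
Daily feed = 1551 kg * 0.033 = 51.183 kg/day

51.183 kg/day


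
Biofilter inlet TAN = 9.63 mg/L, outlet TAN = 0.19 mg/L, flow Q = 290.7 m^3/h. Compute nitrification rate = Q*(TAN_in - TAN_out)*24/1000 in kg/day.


Concentration drop: TAN_in - TAN_out = 9.63 - 0.19 = 9.44 mg/L
Hourly TAN removed = Q * dTAN = 290.7 m^3/h * 9.44 mg/L = 2744.208 g/h  (m^3/h * mg/L = g/h)
Daily TAN removed = 2744.208 * 24 = 65860.992 g/day
Convert to kg/day: 65860.992 / 1000 = 65.860992 kg/day

65.860992 kg/day


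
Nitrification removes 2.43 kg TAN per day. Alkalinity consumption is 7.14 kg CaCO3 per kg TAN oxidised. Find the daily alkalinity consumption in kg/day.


Alkalinity factor: 7.14 kg CaCO3 consumed per kg TAN nitrified
alk = 2.43 kg TAN * 7.14 = 17.3502 kg CaCO3/day

17.3502 kg CaCO3/day


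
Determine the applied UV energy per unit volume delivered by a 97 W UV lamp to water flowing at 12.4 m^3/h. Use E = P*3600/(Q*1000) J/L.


Energy delivered per hour = 97 W * 3600 s = 349200 J/h
Volume treated per hour = 12.4 m^3/h * 1000 = 12400 L/h
dose = 349200 / 12400 = 28.1613 J/L

28.1613 J/L


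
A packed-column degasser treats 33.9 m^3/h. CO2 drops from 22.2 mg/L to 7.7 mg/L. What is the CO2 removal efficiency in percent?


CO2_out / CO2_in = 7.7 / 22.2 = 0.34684685
Fraction remaining = 0.34684685
efficiency = (1 - 0.34684685) * 100 = 65.3153 %

65.3153 %


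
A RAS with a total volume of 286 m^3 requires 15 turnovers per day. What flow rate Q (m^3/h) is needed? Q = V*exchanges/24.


Daily recirculation volume = 286 m^3 * 15 = 4290 m^3/day
Flow rate Q = daily volume / 24 h = 4290 / 24 = 178.75 m^3/h

178.75 m^3/h


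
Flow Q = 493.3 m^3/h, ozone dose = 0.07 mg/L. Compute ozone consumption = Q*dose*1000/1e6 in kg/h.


O3 demand (mg/h) = Q * dose * 1000 = 493.3 * 0.07 * 1000 = 34531 mg/h
Convert mg to kg: 34531 / 1e6 = 0.034531 kg/h

0.034531 kg/h


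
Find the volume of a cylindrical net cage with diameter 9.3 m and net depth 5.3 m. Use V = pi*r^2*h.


r = d/2 = 9.3/2 = 4.65 m
Base area = pi*r^2 = pi*4.65^2 = 67.929087 m^2
Volume = 67.929087 * 5.3 = 360.024 m^3

360.024 m^3


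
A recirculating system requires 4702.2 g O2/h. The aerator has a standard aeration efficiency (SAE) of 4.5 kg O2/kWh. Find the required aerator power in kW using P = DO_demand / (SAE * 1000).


SAE in g O2/kWh = 4.5 * 1000 = 4500 g/kWh
P = DO_demand / SAE_g = 4702.2 / 4500 = 1.04493 kW

1.04493 kW


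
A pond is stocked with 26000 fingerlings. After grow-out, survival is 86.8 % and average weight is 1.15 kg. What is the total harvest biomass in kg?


Survivors = 26000 * 86.8/100 = 22568 fish
Harvest biomass = survivors * W_f = 22568 * 1.15 = 25953.2 kg

25953.2 kg


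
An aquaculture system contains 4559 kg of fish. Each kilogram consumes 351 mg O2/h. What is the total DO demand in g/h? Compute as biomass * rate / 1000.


Total O2 consumption (mg/h) = 4559 kg * 351 mg/(kg*h) = 1600209 mg/h
Convert to g/h: 1600209 / 1000 = 1600.209 g/h

1600.209 g/h


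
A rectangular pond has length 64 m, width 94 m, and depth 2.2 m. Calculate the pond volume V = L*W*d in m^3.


Base area = L * W = 64 * 94 = 6016 m^2
Volume = area * depth = 6016 * 2.2 = 13235.2 m^3

13235.2 m^3


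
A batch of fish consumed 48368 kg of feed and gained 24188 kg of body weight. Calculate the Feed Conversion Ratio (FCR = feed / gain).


FCR = feed consumed / weight gained
FCR = 48368 kg / 24188 kg = 1.99967

1.99967


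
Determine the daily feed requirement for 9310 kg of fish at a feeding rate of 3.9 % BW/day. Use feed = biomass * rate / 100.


Feeding rate fraction = 3.9% / 100 = 0.039
Daily feed = 9310 kg * 0.039 = 363.09 kg/day

363.09 kg/day


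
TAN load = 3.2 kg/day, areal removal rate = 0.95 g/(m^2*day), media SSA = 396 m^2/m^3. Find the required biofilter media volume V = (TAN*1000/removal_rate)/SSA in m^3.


A = 3.2*1000 / 0.95 = 3368.4211 m^2
V = 3368.4211 / 396 = 8.50611

8.50611 m^3


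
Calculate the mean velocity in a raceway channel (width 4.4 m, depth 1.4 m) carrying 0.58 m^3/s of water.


Cross-sectional area = W * d = 4.4 * 1.4 = 6.16 m^2
Velocity = Q / A = 0.58 / 6.16 = 0.0941558 m/s

0.0941558 m/s


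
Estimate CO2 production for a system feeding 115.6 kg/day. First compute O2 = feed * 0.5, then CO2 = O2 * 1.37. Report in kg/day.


O2 = 115.6 * 0.5 = 57.8
CO2 = 57.8 * 1.37 = 79.186

79.186 kg/day


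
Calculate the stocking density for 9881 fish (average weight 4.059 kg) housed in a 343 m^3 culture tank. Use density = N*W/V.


Total biomass = 9881 fish * 4.059 kg = 40106.979 kg
Density = total biomass / volume = 40106.979 / 343 = 116.93 kg/m^3

116.93 kg/m^3


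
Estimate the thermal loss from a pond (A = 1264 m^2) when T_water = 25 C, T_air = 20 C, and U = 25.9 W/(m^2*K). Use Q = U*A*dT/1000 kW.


Temperature difference dT = 25 - 20 = 5 K
Heat loss (W) = U * A * dT = 25.9 * 1264 * 5 = 163688 W
Convert to kW: 163688 / 1000 = 163.688 kW

163.688 kW


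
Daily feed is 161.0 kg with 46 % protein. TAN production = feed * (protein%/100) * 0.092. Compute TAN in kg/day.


Protein in feed = 161.0 * 46/100 = 74.06 kg/day
TAN = protein * 0.092 = 74.06 * 0.092 = 6.81352 kg/day

6.81352 kg/day


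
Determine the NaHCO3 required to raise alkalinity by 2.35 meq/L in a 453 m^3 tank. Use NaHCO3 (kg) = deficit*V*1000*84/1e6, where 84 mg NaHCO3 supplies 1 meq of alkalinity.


Tank volume in L = 453 m^3 * 1000 = 453000 L
Total meq required = 2.35 meq/L * 453000 L = 1064550 meq
NaHCO3 mass = 1064550 meq * 84 mg/meq / 1e6 = 89.4222 kg

89.4222 kg


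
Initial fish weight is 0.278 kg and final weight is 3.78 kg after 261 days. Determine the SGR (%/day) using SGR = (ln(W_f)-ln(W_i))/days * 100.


ln(W_f) = ln(3.78) = 1.329724
ln(W_i) = ln(0.278) = -1.2801342
ln(W_f) - ln(W_i) = 1.329724 - -1.2801342 = 2.6098582
SGR = 2.6098582 / 261 * 100 = 0.999946 %/day

0.999946 %/day


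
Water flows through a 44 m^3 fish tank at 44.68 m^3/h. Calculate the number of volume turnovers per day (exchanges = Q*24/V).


Daily flow volume = 44.68 m^3/h * 24 h = 1072.32 m^3/day
Exchanges = daily flow / tank volume = 1072.32 / 44 = 24.3709 exchanges/day

24.3709 exchanges/day


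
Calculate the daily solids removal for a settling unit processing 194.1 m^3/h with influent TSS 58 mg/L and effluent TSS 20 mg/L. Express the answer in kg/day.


Concentration drop: TSS_in - TSS_out = 58 - 20 = 38 mg/L
Hourly solids removed = Q * dTSS = 194.1 m^3/h * 38 mg/L = 7375.8 g/h  (m^3/h * mg/L = g/h)
Daily solids removed = 7375.8 * 24 = 177019.2 g/day
Convert g to kg: 177019.2 / 1000 = 177.0192 kg/day

177.0192 kg/day


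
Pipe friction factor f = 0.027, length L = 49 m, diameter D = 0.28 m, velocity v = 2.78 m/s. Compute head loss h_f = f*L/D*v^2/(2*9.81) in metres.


v^2 = 2.78^2 = 7.7284 m^2/s^2
L/D = 49/0.28 = 175
h_f = f*(L/D)*v^2/(2g) = 0.027 * 175 * 7.7284 / 19.62 = 1.8612 m

1.8612 m


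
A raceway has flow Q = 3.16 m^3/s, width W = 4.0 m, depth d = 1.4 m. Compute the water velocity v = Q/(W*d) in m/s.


Cross-sectional area = W * d = 4.0 * 1.4 = 5.6 m^2
Velocity = Q / A = 3.16 / 5.6 = 0.564286 m/s

0.564286 m/s


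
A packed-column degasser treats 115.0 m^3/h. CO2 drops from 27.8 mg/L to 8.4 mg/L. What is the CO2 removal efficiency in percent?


CO2_out / CO2_in = 8.4 / 27.8 = 0.30215827
Fraction remaining = 0.30215827
efficiency = (1 - 0.30215827) * 100 = 69.7842 %

69.7842 %


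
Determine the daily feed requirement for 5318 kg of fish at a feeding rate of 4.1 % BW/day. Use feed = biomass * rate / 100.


Feeding rate fraction = 4.1% / 100 = 0.041
Daily feed = 5318 kg * 0.041 = 218.038 kg/day

218.038 kg/day


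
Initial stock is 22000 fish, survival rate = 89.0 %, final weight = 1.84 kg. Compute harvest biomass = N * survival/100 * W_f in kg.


Survivors = 22000 * 89.0/100 = 19580 fish
Harvest biomass = survivors * W_f = 19580 * 1.84 = 36027.2 kg

36027.2 kg


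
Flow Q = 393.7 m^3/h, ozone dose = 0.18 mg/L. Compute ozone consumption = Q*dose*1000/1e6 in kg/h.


O3 demand (mg/h) = Q * dose * 1000 = 393.7 * 0.18 * 1000 = 70866 mg/h
Convert mg to kg: 70866 / 1e6 = 0.070866 kg/h

0.070866 kg/h


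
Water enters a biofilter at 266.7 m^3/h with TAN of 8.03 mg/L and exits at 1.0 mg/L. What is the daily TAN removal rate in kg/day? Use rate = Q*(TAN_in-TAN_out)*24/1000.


Concentration drop: TAN_in - TAN_out = 8.03 - 1.0 = 7.03 mg/L
Hourly TAN removed = Q * dTAN = 266.7 m^3/h * 7.03 mg/L = 1874.901 g/h  (m^3/h * mg/L = g/h)
Daily TAN removed = 1874.901 * 24 = 44997.624 g/day
Convert to kg/day: 44997.624 / 1000 = 44.997624 kg/day

44.997624 kg/day


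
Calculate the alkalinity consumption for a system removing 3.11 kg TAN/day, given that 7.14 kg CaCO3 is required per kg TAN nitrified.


Alkalinity factor: 7.14 kg CaCO3 consumed per kg TAN nitrified
alk = 3.11 kg TAN * 7.14 = 22.2054 kg CaCO3/day

22.2054 kg CaCO3/day


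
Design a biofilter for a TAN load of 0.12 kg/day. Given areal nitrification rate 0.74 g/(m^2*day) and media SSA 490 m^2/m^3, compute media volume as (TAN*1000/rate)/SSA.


A = 0.12*1000 / 0.74 = 162.16216 m^2
V = 162.16216 / 490 = 0.330943

0.330943 m^3


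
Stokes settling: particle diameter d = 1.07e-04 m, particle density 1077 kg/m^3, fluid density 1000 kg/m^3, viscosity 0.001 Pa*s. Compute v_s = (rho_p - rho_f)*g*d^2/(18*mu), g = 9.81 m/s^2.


Density difference: rho_p - rho_f = 1077 - 1000 = 77 kg/m^3
d^2 = (1.07e-04)^2 = 1.1449e-08 m^2
Numerator = (rho_p - rho_f) * g * d^2 = 77 * 9.81 * 1.1449e-08 = 8.6482311e-06
Denominator = 18 * mu = 18 * 0.001 = 0.018
v_s = 8.6482311e-06 / 0.018 = 4.80457e-04 m/s
Check: Re = rho_f * v_s * d / mu = 1000 * 4.80457e-04 * 1.07e-04 / 0.001 = 0.0514 < 1, so Stokes' law applies.

4.80457e-04 m/s


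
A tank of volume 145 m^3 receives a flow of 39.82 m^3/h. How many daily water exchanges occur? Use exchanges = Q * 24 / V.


Daily flow volume = 39.82 m^3/h * 24 h = 955.68 m^3/day
Exchanges = daily flow / tank volume = 955.68 / 145 = 6.5909 exchanges/day

6.5909 exchanges/day


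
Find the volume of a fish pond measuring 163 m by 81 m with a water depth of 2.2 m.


Base area = L * W = 163 * 81 = 13203 m^2
Volume = area * depth = 13203 * 2.2 = 29046.6 m^3

29046.6 m^3


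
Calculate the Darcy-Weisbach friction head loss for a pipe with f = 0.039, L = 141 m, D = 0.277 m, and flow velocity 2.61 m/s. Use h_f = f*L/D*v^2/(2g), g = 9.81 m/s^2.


v^2 = 2.61^2 = 6.8121 m^2/s^2
L/D = 141/0.277 = 509.02527
h_f = f*(L/D)*v^2/(2g) = 0.039 * 509.02527 * 6.8121 / 19.62 = 6.89265 m

6.89265 m


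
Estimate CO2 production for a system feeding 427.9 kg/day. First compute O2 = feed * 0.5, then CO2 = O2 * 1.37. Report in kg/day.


O2 = 427.9 * 0.5 = 213.95
CO2 = 213.95 * 1.37 = 293.1115

293.1115 kg/day


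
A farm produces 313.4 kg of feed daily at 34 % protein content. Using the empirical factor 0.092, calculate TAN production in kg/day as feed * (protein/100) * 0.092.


Protein in feed = 313.4 * 34/100 = 106.556 kg/day
TAN = protein * 0.092 = 106.556 * 0.092 = 9.803152 kg/day

9.803152 kg/day


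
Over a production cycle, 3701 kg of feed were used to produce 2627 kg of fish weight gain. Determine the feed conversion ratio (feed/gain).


FCR = feed consumed / weight gained
FCR = 3701 kg / 2627 kg = 1.40883

1.40883


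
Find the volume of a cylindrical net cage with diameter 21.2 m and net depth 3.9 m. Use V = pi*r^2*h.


r = d/2 = 21.2/2 = 10.6 m
Base area = pi*r^2 = pi*10.6^2 = 352.98935 m^2
Volume = 352.98935 * 3.9 = 1376.66 m^3

1376.66 m^3


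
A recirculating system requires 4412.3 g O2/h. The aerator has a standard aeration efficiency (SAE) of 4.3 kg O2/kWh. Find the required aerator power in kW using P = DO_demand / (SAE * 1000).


SAE in g O2/kWh = 4.3 * 1000 = 4300 g/kWh
P = DO_demand / SAE_g = 4412.3 / 4300 = 1.02612 kW

1.02612 kW


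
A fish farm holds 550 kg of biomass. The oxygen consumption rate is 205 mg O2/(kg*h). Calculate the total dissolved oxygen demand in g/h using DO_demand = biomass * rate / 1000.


Total O2 consumption (mg/h) = 550 kg * 205 mg/(kg*h) = 112750 mg/h
Convert to g/h: 112750 / 1000 = 112.75 g/h

112.75 g/h


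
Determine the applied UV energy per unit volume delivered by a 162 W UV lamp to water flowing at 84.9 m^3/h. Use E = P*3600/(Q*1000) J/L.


Energy delivered per hour = 162 W * 3600 s = 583200 J/h
Volume treated per hour = 84.9 m^3/h * 1000 = 84900 L/h
dose = 583200 / 84900 = 6.86926 J/L

6.86926 J/L


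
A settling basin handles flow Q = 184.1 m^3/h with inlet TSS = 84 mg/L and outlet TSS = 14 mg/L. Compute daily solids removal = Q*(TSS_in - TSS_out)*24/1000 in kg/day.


Concentration drop: TSS_in - TSS_out = 84 - 14 = 70 mg/L
Hourly solids removed = Q * dTSS = 184.1 m^3/h * 70 mg/L = 12887 g/h  (m^3/h * mg/L = g/h)
Daily solids removed = 12887 * 24 = 309288 g/day
Convert g to kg: 309288 / 1000 = 309.288 kg/day

309.288 kg/day


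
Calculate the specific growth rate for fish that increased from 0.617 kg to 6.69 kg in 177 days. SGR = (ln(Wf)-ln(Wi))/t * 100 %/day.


ln(W_f) = ln(6.69) = 1.9006139
ln(W_i) = ln(0.617) = -0.48288626
ln(W_f) - ln(W_i) = 1.9006139 - -0.48288626 = 2.3835002
SGR = 2.3835002 / 177 * 100 = 1.34661 %/day

1.34661 %/day


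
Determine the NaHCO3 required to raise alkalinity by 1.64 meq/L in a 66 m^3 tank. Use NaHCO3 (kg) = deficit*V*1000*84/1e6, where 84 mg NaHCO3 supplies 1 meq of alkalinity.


Tank volume in L = 66 m^3 * 1000 = 66000 L
Total meq required = 1.64 meq/L * 66000 L = 108240 meq
NaHCO3 mass = 108240 meq * 84 mg/meq / 1e6 = 9.09216 kg

9.09216 kg


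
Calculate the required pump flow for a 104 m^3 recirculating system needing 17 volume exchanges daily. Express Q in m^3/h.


Daily recirculation volume = 104 m^3 * 17 = 1768 m^3/day
Flow rate Q = daily volume / 24 h = 1768 / 24 = 73.6667 m^3/h

73.6667 m^3/h


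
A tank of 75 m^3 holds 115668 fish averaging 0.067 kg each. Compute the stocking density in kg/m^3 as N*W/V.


Total biomass = 115668 fish * 0.067 kg = 7749.756 kg
Density = total biomass / volume = 7749.756 / 75 = 103.33 kg/m^3

103.33 kg/m^3


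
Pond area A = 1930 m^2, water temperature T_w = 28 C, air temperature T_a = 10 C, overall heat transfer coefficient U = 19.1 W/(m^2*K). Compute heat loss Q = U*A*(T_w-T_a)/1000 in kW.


Temperature difference dT = 28 - 10 = 18 K
Heat loss (W) = U * A * dT = 19.1 * 1930 * 18 = 663534 W
Convert to kW: 663534 / 1000 = 663.534 kW

663.534 kW


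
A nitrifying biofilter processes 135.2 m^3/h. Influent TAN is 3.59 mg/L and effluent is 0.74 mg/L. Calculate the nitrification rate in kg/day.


Concentration drop: TAN_in - TAN_out = 3.59 - 0.74 = 2.85 mg/L
Hourly TAN removed = Q * dTAN = 135.2 m^3/h * 2.85 mg/L = 385.32 g/h  (m^3/h * mg/L = g/h)
Daily TAN removed = 385.32 * 24 = 9247.68 g/day
Convert to kg/day: 9247.68 / 1000 = 9.24768 kg/day

9.24768 kg/day


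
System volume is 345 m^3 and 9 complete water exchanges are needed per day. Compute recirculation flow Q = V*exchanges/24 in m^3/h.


Daily recirculation volume = 345 m^3 * 9 = 3105 m^3/day
Flow rate Q = daily volume / 24 h = 3105 / 24 = 129.375 m^3/h

129.375 m^3/h


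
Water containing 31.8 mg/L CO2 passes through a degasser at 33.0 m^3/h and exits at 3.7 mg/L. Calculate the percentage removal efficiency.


CO2_out / CO2_in = 3.7 / 31.8 = 0.1163522
Fraction remaining = 0.1163522
efficiency = (1 - 0.1163522) * 100 = 88.3648 %

88.3648 %


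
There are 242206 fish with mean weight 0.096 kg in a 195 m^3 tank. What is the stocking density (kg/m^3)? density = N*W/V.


Total biomass = 242206 fish * 0.096 kg = 23251.776 kg
Density = total biomass / volume = 23251.776 / 195 = 119.24 kg/m^3

119.24 kg/m^3


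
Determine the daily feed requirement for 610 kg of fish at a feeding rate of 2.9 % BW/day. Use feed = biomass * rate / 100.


Feeding rate fraction = 2.9% / 100 = 0.029
Daily feed = 610 kg * 0.029 = 17.69 kg/day

17.69 kg/day


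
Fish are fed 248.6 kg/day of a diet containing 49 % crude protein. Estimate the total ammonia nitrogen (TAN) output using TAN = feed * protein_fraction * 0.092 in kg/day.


Protein in feed = 248.6 * 49/100 = 121.814 kg/day
TAN = protein * 0.092 = 121.814 * 0.092 = 11.206888 kg/day

11.206888 kg/day


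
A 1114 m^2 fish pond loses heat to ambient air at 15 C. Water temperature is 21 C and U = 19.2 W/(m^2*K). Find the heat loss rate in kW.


Temperature difference dT = 21 - 15 = 6 K
Heat loss (W) = U * A * dT = 19.2 * 1114 * 6 = 128332.8 W
Convert to kW: 128332.8 / 1000 = 128.3328 kW

128.3328 kW


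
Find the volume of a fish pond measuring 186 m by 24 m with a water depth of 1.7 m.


Base area = L * W = 186 * 24 = 4464 m^2
Volume = area * depth = 4464 * 1.7 = 7588.8 m^3

7588.8 m^3


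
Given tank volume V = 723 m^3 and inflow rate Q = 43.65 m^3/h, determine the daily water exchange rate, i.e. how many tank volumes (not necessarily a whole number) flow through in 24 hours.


Daily flow volume = 43.65 m^3/h * 24 h = 1047.6 m^3/day
Exchanges = daily flow / tank volume = 1047.6 / 723 = 1.44896 exchanges/day

1.44896 exchanges/day


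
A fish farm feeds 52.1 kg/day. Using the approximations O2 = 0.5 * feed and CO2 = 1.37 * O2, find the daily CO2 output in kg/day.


O2 = 52.1 * 0.5 = 26.05
CO2 = 26.05 * 1.37 = 35.6885

35.6885 kg/day


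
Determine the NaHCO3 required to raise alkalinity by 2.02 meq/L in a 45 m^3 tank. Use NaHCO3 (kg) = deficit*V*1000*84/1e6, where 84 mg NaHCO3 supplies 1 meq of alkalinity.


Tank volume in L = 45 m^3 * 1000 = 45000 L
Total meq required = 2.02 meq/L * 45000 L = 90900 meq
NaHCO3 mass = 90900 meq * 84 mg/meq / 1e6 = 7.6356 kg

7.6356 kg


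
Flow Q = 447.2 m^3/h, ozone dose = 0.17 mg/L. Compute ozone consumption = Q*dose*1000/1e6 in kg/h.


O3 demand (mg/h) = Q * dose * 1000 = 447.2 * 0.17 * 1000 = 76024 mg/h
Convert mg to kg: 76024 / 1e6 = 0.076024 kg/h

0.076024 kg/h


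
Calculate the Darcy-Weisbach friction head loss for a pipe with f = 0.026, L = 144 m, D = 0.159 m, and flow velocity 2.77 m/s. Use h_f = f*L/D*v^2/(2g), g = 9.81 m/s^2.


v^2 = 2.77^2 = 7.6729 m^2/s^2
L/D = 144/0.159 = 905.66038
h_f = f*(L/D)*v^2/(2g) = 0.026 * 905.66038 * 7.6729 / 19.62 = 9.20872 m

9.20872 m
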